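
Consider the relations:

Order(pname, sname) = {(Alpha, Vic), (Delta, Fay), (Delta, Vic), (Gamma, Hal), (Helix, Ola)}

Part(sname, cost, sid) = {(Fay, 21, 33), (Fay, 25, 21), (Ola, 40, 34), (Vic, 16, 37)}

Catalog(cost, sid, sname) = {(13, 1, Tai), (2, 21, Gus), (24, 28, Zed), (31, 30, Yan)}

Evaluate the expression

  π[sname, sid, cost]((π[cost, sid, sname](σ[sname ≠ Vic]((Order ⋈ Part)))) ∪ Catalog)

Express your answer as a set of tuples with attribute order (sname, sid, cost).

Order ⋈ Part (natural join on sname): {(Alpha, Vic, 16, 37), (Delta, Fay, 21, 33), (Delta, Fay, 25, 21), (Delta, Vic, 16, 37), (Helix, Ola, 40, 34)}
σ[sname ≠ Vic]: keep tuples satisfying sname ≠ Vic → {(Delta, Fay, 21, 33), (Delta, Fay, 25, 21), (Helix, Ola, 40, 34)}
Projecting to cost, sid, sname: {(21, 33, Fay), (25, 21, Fay), (40, 34, Ola)}
Set union of the two operands is {(13, 1, Tai), (2, 21, Gus), (21, 33, Fay), (24, 28, Zed), (25, 21, Fay), (31, 30, Yan), (40, 34, Ola)}.
Projecting to sname, sid, cost: {(Fay, 21, 25), (Fay, 33, 21), (Gus, 21, 2), (Ola, 34, 40), (Tai, 1, 13), (Yan, 30, 31), (Zed, 28, 24)}

{(Fay, 21, 25), (Fay, 33, 21), (Gus, 21, 2), (Ola, 34, 40), (Tai, 1, 13), (Yan, 30, 31), (Zed, 28, 24)}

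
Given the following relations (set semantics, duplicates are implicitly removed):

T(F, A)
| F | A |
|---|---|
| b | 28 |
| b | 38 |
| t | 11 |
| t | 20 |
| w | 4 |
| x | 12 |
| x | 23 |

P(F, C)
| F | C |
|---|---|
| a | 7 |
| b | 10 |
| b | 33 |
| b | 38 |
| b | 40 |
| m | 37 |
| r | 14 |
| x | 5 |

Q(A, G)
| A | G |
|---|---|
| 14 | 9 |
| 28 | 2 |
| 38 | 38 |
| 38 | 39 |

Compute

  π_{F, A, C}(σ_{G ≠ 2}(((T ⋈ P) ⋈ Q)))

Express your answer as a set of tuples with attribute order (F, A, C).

{(b, 38, 10), (b, 38, 33), (b, 38, 38), (b, 38, 40)}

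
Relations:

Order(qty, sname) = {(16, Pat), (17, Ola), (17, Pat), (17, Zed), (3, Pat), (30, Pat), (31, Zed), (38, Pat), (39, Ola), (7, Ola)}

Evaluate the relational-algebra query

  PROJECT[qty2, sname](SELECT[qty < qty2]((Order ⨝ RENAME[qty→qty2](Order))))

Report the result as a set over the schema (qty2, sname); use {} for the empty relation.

{(16, Pat), (17, Ola), (17, Pat), (30, Pat), (31, Zed), (38, Pat), (39, Ola)}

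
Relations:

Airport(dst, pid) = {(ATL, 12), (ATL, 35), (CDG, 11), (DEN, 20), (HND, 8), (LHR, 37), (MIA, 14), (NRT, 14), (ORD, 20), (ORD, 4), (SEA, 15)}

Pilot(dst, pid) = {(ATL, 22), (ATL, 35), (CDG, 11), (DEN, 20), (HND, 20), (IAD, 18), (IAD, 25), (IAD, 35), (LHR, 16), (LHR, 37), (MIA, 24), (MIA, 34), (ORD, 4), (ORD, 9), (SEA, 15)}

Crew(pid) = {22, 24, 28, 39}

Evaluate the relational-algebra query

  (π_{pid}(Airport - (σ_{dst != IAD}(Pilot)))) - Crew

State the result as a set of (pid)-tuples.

σ[dst != IAD]: keep tuples satisfying dst != IAD → {(ATL, 22), (ATL, 35), (CDG, 11), (DEN, 20), (HND, 20), (LHR, 16), (LHR, 37), (MIA, 24), (MIA, 34), (ORD, 4), (ORD, 9), (SEA, 15)}
Taking the difference: {(ATL, 12), (HND, 8), (MIA, 14), (NRT, 14), (ORD, 20)}
Projecting to pid (1 duplicate(s) eliminated): {12, 14, 20, 8}
Taking the difference: {12, 14, 20, 8}

{12, 14, 20, 8}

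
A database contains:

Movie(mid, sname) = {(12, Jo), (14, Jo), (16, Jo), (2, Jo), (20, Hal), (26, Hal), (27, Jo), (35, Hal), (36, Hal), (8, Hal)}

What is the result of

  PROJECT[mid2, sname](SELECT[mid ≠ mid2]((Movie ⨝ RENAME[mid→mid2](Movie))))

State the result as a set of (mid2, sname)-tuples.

{(12, Jo), (14, Jo), (16, Jo), (2, Jo), (20, Hal), (26, Hal), (27, Jo), (35, Hal), (36, Hal), (8, Hal)}

ρ[mid→mid2]: schema becomes (mid2, sname); tuples unchanged.
Movie ⋈ RENAME[mid→mid2](Movie) (natural join on sname): {(12, Jo, 12), (12, Jo, 14), (12, Jo, 16), (12, Jo, 2), (12, Jo, 27), (14, Jo, 12), (14, Jo, 14), (14, Jo, 16), (14, Jo, 2), (14, Jo, 27), (16, Jo, 12), (16, Jo, 14), (16, Jo, 16), (16, Jo, 2), (16, Jo, 27), (2, Jo, 12), (2, Jo, 14), (2, Jo, 16), (2, Jo, 2), (2, Jo, 27), (20, Hal, 20), (20, Hal, 26), (20, Hal, 35), (20, Hal, 36), (20, Hal, 8), (26, Hal, 20), (26, Hal, 26), (26, Hal, 35), (26, Hal, 36), (26, Hal, 8), (27, Jo, 12), (27, Jo, 14), (27, Jo, 16), (27, Jo, 2), (27, Jo, 27), (35, Hal, 20), (35, Hal, 26), (35, Hal, 35), (35, Hal, 36), (35, Hal, 8), (36, Hal, 20), (36, Hal, 26), (36, Hal, 35), (36, Hal, 36), (36, Hal, 8), (8, Hal, 20), (8, Hal, 26), (8, Hal, 35), (8, Hal, 36), (8, Hal, 8)}
σ[mid ≠ mid2]: keep tuples satisfying mid ≠ mid2 → {(12, Jo, 14), (12, Jo, 16), (12, Jo, 2), (12, Jo, 27), (14, Jo, 12), (14, Jo, 16), (14, Jo, 2), (14, Jo, 27), (16, Jo, 12), (16, Jo, 14), (16, Jo, 2), (16, Jo, 27), (2, Jo, 12), (2, Jo, 14), (2, Jo, 16), (2, Jo, 27), (20, Hal, 26), (20, Hal, 35), (20, Hal, 36), (20, Hal, 8), (26, Hal, 20), (26, Hal, 35), (26, Hal, 36), (26, Hal, 8), (27, Jo, 12), (27, Jo, 14), (27, Jo, 16), (27, Jo, 2), (35, Hal, 20), (35, Hal, 26), (35, Hal, 36), (35, Hal, 8), (36, Hal, 20), (36, Hal, 26), (36, Hal, 35), (36, Hal, 8), (8, Hal, 20), (8, Hal, 26), (8, Hal, 35), (8, Hal, 36)}
Projecting to mid2, sname (30 duplicate(s) eliminated): {(12, Jo), (14, Jo), (16, Jo), (2, Jo), (20, Hal), (26, Hal), (27, Jo), (35, Hal), (36, Hal), (8, Hal)}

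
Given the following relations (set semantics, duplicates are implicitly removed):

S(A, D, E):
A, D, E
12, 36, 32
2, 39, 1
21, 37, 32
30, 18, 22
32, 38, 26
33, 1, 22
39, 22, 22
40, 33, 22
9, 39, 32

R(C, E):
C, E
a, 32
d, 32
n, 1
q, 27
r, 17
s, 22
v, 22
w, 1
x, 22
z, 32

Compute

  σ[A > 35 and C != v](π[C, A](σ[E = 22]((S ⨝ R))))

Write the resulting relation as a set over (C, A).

Natural join on E: {(12, 36, 32, a), (12, 36, 32, d), (12, 36, 32, z), (2, 39, 1, n), (2, 39, 1, w), (21, 37, 32, a), (21, 37, 32, d), (21, 37, 32, z), (30, 18, 22, s), (30, 18, 22, v), (30, 18, 22, x), (33, 1, 22, s), (33, 1, 22, v), (33, 1, 22, x), (39, 22, 22, s), (39, 22, 22, v), (39, 22, 22, x), (40, 33, 22, s), (40, 33, 22, v), (40, 33, 22, x), (9, 39, 32, a), (9, 39, 32, d), (9, 39, 32, z)}
Selection E = 22: {(30, 18, 22, s), (30, 18, 22, v), (30, 18, 22, x), (33, 1, 22, s), (33, 1, 22, v), (33, 1, 22, x), (39, 22, 22, s), (39, 22, 22, v), (39, 22, 22, x), (40, 33, 22, s), (40, 33, 22, v), (40, 33, 22, x)}
Keep only column(s) C, A: {(s, 30), (s, 33), (s, 39), (s, 40), (v, 30), (v, 33), (v, 39), (v, 40), (x, 30), (x, 33), (x, 39), (x, 40)}
Selection A > 35 and C != v: {(s, 39), (s, 40), (x, 39), (x, 40)}

{(s, 39), (s, 40), (x, 39), (x, 40)}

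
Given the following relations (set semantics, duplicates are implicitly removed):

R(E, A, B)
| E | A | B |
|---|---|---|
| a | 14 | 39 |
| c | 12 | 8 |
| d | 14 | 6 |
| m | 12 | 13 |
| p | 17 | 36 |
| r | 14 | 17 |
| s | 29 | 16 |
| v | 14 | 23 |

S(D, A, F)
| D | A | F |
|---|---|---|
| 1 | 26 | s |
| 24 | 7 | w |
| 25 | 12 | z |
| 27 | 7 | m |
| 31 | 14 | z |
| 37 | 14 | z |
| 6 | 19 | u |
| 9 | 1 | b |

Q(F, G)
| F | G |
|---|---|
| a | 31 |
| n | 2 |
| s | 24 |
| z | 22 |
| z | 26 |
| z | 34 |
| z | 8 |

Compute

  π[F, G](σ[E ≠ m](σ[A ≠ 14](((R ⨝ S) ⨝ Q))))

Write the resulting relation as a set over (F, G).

Joining R and S on A yields {(a, 14, 39, 31, z), (a, 14, 39, 37, z), (c, 12, 8, 25, z), (d, 14, 6, 31, z), (d, 14, 6, 37, z), (m, 12, 13, 25, z), (r, 14, 17, 31, z), (r, 14, 17, 37, z), (v, 14, 23, 31, z), (v, 14, 23, 37, z)}.
Joining (R ⨝ S) and Q on F yields {(a, 14, 39, 31, z, 22), (a, 14, 39, 31, z, 26), (a, 14, 39, 31, z, 34), (a, 14, 39, 31, z, 8), (a, 14, 39, 37, z, 22), (a, 14, 39, 37, z, 26), (a, 14, 39, 37, z, 34), (a, 14, 39, 37, z, 8), (c, 12, 8, 25, z, 22), (c, 12, 8, 25, z, 26), (c, 12, 8, 25, z, 34), (c, 12, 8, 25, z, 8), (d, 14, 6, 31, z, 22), (d, 14, 6, 31, z, 26), (d, 14, 6, 31, z, 34), (d, 14, 6, 31, z, 8), (d, 14, 6, 37, z, 22), (d, 14, 6, 37, z, 26), (d, 14, 6, 37, z, 34), (d, 14, 6, 37, z, 8), (m, 12, 13, 25, z, 22), (m, 12, 13, 25, z, 26), (m, 12, 13, 25, z, 34), (m, 12, 13, 25, z, 8), (r, 14, 17, 31, z, 22), (r, 14, 17, 31, z, 26), (r, 14, 17, 31, z, 34), (r, 14, 17, 31, z, 8), (r, 14, 17, 37, z, 22), (r, 14, 17, 37, z, 26), (r, 14, 17, 37, z, 34), (r, 14, 17, 37, z, 8), (v, 14, 23, 31, z, 22), (v, 14, 23, 31, z, 26), (v, 14, 23, 31, z, 34), (v, 14, 23, 31, z, 8), (v, 14, 23, 37, z, 22), (v, 14, 23, 37, z, 26), (v, 14, 23, 37, z, 34), (v, 14, 23, 37, z, 8)}.
σ[A ≠ 14]: keep tuples satisfying A ≠ 14 → {(c, 12, 8, 25, z, 22), (c, 12, 8, 25, z, 26), (c, 12, 8, 25, z, 34), (c, 12, 8, 25, z, 8), (m, 12, 13, 25, z, 22), (m, 12, 13, 25, z, 26), (m, 12, 13, 25, z, 34), (m, 12, 13, 25, z, 8)}
σ[E ≠ m]: keep tuples satisfying E ≠ m → {(c, 12, 8, 25, z, 22), (c, 12, 8, 25, z, 26), (c, 12, 8, 25, z, 34), (c, 12, 8, 25, z, 8)}
π[F, G]: project onto (F, G) → {(z, 22), (z, 26), (z, 34), (z, 8)}

{(z, 22), (z, 26), (z, 34), (z, 8)}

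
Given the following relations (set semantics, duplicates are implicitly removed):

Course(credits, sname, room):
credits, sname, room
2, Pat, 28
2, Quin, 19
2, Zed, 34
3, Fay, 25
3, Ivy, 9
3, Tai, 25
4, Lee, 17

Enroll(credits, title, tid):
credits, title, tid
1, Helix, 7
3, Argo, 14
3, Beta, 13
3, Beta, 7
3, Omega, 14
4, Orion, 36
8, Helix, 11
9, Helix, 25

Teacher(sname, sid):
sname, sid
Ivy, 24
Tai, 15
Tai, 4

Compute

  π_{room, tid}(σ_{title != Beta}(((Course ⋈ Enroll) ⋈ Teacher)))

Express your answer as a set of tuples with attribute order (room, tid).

{(25, 14), (9, 14)}

Joining Course and Enroll on credits yields {(3, Fay, 25, Argo, 14), (3, Fay, 25, Beta, 13), (3, Fay, 25, Beta, 7), (3, Fay, 25, Omega, 14), (3, Ivy, 9, Argo, 14), (3, Ivy, 9, Beta, 13), (3, Ivy, 9, Beta, 7), (3, Ivy, 9, Omega, 14), (3, Tai, 25, Argo, 14), (3, Tai, 25, Beta, 13), (3, Tai, 25, Beta, 7), (3, Tai, 25, Omega, 14), (4, Lee, 17, Orion, 36)}.
Joining (Course ⋈ Enroll) and Teacher on sname yields {(3, Ivy, 9, Argo, 14, 24), (3, Ivy, 9, Beta, 13, 24), (3, Ivy, 9, Beta, 7, 24), (3, Ivy, 9, Omega, 14, 24), (3, Tai, 25, Argo, 14, 15), (3, Tai, 25, Argo, 14, 4), (3, Tai, 25, Beta, 13, 15), (3, Tai, 25, Beta, 13, 4), (3, Tai, 25, Beta, 7, 15), (3, Tai, 25, Beta, 7, 4), (3, Tai, 25, Omega, 14, 15), (3, Tai, 25, Omega, 14, 4)}.
Apply σ_{title != Beta}; surviving tuples: {(3, Ivy, 9, Argo, 14, 24), (3, Ivy, 9, Omega, 14, 24), (3, Tai, 25, Argo, 14, 15), (3, Tai, 25, Argo, 14, 4), (3, Tai, 25, Omega, 14, 15), (3, Tai, 25, Omega, 14, 4)}
Projecting to room, tid (4 duplicate(s) eliminated): {(25, 14), (9, 14)}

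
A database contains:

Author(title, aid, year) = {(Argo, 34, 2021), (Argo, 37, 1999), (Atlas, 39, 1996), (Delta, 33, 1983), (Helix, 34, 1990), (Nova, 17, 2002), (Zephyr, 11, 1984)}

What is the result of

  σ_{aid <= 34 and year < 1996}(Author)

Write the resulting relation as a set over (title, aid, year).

{(Delta, 33, 1983), (Helix, 34, 1990), (Zephyr, 11, 1984)}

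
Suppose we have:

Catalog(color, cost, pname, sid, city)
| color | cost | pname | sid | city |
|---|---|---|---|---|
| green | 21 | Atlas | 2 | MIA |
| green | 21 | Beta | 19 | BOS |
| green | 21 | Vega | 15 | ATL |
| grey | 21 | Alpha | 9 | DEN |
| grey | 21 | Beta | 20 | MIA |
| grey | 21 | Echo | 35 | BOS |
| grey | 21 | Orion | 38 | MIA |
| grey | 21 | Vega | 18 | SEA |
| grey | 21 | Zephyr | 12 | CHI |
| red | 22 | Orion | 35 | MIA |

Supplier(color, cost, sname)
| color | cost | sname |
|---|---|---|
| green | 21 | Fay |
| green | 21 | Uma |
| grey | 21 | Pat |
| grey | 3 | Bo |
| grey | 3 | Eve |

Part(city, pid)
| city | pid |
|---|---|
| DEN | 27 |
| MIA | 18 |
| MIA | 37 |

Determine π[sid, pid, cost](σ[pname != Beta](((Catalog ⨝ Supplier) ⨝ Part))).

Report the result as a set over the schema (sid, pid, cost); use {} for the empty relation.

Joining Catalog and Supplier on color, cost yields {(green, 21, Atlas, 2, MIA, Fay), (green, 21, Atlas, 2, MIA, Uma), (green, 21, Beta, 19, BOS, Fay), (green, 21, Beta, 19, BOS, Uma), (green, 21, Vega, 15, ATL, Fay), (green, 21, Vega, 15, ATL, Uma), (grey, 21, Alpha, 9, DEN, Pat), (grey, 21, Beta, 20, MIA, Pat), (grey, 21, Echo, 35, BOS, Pat), (grey, 21, Orion, 38, MIA, Pat), (grey, 21, Vega, 18, SEA, Pat), (grey, 21, Zephyr, 12, CHI, Pat)}.
Joining (Catalog ⨝ Supplier) and Part on city yields {(green, 21, Atlas, 2, MIA, Fay, 18), (green, 21, Atlas, 2, MIA, Fay, 37), (green, 21, Atlas, 2, MIA, Uma, 18), (green, 21, Atlas, 2, MIA, Uma, 37), (grey, 21, Alpha, 9, DEN, Pat, 27), (grey, 21, Beta, 20, MIA, Pat, 18), (grey, 21, Beta, 20, MIA, Pat, 37), (grey, 21, Orion, 38, MIA, Pat, 18), (grey, 21, Orion, 38, MIA, Pat, 37)}.
Selection pname != Beta: {(green, 21, Atlas, 2, MIA, Fay, 18), (green, 21, Atlas, 2, MIA, Fay, 37), (green, 21, Atlas, 2, MIA, Uma, 18), (green, 21, Atlas, 2, MIA, Uma, 37), (grey, 21, Alpha, 9, DEN, Pat, 27), (grey, 21, Orion, 38, MIA, Pat, 18), (grey, 21, Orion, 38, MIA, Pat, 37)}
π[sid, pid, cost]: project onto (sid, pid, cost) (2 duplicate(s) eliminated) → {(2, 18, 21), (2, 37, 21), (38, 18, 21), (38, 37, 21), (9, 27, 21)}

{(2, 18, 21), (2, 37, 21), (38, 18, 21), (38, 37, 21), (9, 27, 21)}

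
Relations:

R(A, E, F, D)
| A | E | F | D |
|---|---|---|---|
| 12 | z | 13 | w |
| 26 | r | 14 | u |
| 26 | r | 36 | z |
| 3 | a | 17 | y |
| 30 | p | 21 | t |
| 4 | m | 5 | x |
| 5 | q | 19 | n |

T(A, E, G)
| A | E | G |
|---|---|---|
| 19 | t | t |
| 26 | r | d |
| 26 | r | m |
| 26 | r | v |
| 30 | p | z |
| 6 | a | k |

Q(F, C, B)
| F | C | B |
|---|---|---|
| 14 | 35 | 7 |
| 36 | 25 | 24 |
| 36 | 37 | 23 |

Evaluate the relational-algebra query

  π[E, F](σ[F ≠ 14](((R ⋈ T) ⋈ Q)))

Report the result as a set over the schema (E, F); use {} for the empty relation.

R ⋈ T (natural join on A, E): {(26, r, 14, u, d), (26, r, 14, u, m), (26, r, 14, u, v), (26, r, 36, z, d), (26, r, 36, z, m), (26, r, 36, z, v), (30, p, 21, t, z)}
(R ⋈ T) ⋈ Q (natural join on F): {(26, r, 14, u, d, 35, 7), (26, r, 14, u, m, 35, 7), (26, r, 14, u, v, 35, 7), (26, r, 36, z, d, 25, 24), (26, r, 36, z, d, 37, 23), (26, r, 36, z, m, 25, 24), (26, r, 36, z, m, 37, 23), (26, r, 36, z, v, 25, 24), (26, r, 36, z, v, 37, 23)}
σ[F ≠ 14]: keep tuples satisfying F ≠ 14 → {(26, r, 36, z, d, 25, 24), (26, r, 36, z, d, 37, 23), (26, r, 36, z, m, 25, 24), (26, r, 36, z, m, 37, 23), (26, r, 36, z, v, 25, 24), (26, r, 36, z, v, 37, 23)}
Keep only column(s) E, F (5 duplicate(s) eliminated): {(r, 36)}

{(r, 36)}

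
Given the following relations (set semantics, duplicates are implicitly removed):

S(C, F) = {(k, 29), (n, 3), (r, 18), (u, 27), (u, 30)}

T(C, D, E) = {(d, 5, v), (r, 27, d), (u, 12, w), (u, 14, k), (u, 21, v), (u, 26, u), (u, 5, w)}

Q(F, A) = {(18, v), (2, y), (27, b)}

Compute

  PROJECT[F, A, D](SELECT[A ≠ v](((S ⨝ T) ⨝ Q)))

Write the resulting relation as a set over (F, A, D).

{(27, b, 12), (27, b, 14), (27, b, 21), (27, b, 26), (27, b, 5)}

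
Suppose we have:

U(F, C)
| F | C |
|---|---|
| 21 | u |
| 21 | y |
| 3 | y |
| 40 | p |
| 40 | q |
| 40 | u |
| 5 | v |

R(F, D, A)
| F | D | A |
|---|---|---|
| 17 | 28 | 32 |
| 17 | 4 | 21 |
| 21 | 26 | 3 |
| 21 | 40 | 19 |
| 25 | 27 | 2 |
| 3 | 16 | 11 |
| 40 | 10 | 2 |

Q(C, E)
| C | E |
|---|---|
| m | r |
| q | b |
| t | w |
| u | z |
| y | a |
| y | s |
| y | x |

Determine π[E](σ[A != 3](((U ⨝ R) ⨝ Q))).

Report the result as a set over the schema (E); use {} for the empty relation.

{a, b, s, x, z}

Joining U and R on F yields {(21, u, 26, 3), (21, u, 40, 19), (21, y, 26, 3), (21, y, 40, 19), (3, y, 16, 11), (40, p, 10, 2), (40, q, 10, 2), (40, u, 10, 2)}.
Joining (U ⨝ R) and Q on C yields {(21, u, 26, 3, z), (21, u, 40, 19, z), (21, y, 26, 3, a), (21, y, 26, 3, s), (21, y, 26, 3, x), (21, y, 40, 19, a), (21, y, 40, 19, s), (21, y, 40, 19, x), (3, y, 16, 11, a), (3, y, 16, 11, s), (3, y, 16, 11, x), (40, q, 10, 2, b), (40, u, 10, 2, z)}.
σ[A != 3]: keep tuples satisfying A != 3 → {(21, u, 40, 19, z), (21, y, 40, 19, a), (21, y, 40, 19, s), (21, y, 40, 19, x), (3, y, 16, 11, a), (3, y, 16, 11, s), (3, y, 16, 11, x), (40, q, 10, 2, b), (40, u, 10, 2, z)}
π_{E} gives {a, b, s, x, z} (4 duplicate(s) eliminated).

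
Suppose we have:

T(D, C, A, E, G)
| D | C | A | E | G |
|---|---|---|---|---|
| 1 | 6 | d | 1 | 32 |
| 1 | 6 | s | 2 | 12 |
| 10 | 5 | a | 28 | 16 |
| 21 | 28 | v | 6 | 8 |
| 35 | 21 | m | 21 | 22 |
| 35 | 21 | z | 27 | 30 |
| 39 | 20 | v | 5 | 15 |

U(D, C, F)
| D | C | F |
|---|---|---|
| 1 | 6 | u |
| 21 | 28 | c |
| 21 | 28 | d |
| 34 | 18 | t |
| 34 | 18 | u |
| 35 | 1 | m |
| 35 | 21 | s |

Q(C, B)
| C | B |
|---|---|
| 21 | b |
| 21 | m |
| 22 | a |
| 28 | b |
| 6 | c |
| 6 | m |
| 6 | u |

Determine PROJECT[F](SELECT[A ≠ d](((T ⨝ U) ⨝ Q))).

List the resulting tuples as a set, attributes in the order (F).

{c, d, s, u}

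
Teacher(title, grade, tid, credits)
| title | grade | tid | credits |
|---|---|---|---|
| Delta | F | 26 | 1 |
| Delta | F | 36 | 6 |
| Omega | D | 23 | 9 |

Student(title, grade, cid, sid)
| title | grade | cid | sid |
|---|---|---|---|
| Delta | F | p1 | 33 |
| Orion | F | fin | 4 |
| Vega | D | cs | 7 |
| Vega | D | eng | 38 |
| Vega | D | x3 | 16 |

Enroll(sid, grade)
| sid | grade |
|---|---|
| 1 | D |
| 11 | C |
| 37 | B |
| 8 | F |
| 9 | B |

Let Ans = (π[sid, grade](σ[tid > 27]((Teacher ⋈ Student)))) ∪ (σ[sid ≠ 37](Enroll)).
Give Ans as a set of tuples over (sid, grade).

{(1, D), (11, C), (33, F), (8, F), (9, B)}

Teacher ⋈ Student (natural join on title, grade): {(Delta, F, 26, 1, p1, 33), (Delta, F, 36, 6, p1, 33)}
Selection tid > 27: {(Delta, F, 36, 6, p1, 33)}
Projecting to sid, grade: {(33, F)}
Selection sid ≠ 37: {(1, D), (11, C), (8, F), (9, B)}
Set union of the two operands is {(1, D), (11, C), (33, F), (8, F), (9, B)}.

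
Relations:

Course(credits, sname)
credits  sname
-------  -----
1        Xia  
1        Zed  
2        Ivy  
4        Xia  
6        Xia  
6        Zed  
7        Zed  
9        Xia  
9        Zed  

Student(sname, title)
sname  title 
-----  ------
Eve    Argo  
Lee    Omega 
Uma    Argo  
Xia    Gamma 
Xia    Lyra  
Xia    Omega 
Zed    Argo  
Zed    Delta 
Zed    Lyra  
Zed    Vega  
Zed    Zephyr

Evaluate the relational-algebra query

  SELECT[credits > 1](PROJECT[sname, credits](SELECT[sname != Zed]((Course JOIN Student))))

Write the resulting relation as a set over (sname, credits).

Joining Course and Student on sname yields {(1, Xia, Gamma), (1, Xia, Lyra), (1, Xia, Omega), (1, Zed, Argo), (1, Zed, Delta), (1, Zed, Lyra), (1, Zed, Vega), (1, Zed, Zephyr), (4, Xia, Gamma), (4, Xia, Lyra), (4, Xia, Omega), (6, Xia, Gamma), (6, Xia, Lyra), (6, Xia, Omega), (6, Zed, Argo), (6, Zed, Delta), (6, Zed, Lyra), (6, Zed, Vega), (6, Zed, Zephyr), (7, Zed, Argo), (7, Zed, Delta), (7, Zed, Lyra), (7, Zed, Vega), (7, Zed, Zephyr), (9, Xia, Gamma), (9, Xia, Lyra), (9, Xia, Omega), (9, Zed, Argo), (9, Zed, Delta), (9, Zed, Lyra), (9, Zed, Vega), (9, Zed, Zephyr)}.
Filtering on sname != Zed leaves {(1, Xia, Gamma), (1, Xia, Lyra), (1, Xia, Omega), (4, Xia, Gamma), (4, Xia, Lyra), (4, Xia, Omega), (6, Xia, Gamma), (6, Xia, Lyra), (6, Xia, Omega), (9, Xia, Gamma), (9, Xia, Lyra), (9, Xia, Omega)}.
Projecting to sname, credits (8 duplicate(s) eliminated): {(Xia, 1), (Xia, 4), (Xia, 6), (Xia, 9)}
Filtering on credits > 1 leaves {(Xia, 4), (Xia, 6), (Xia, 9)}.

{(Xia, 4), (Xia, 6), (Xia, 9)}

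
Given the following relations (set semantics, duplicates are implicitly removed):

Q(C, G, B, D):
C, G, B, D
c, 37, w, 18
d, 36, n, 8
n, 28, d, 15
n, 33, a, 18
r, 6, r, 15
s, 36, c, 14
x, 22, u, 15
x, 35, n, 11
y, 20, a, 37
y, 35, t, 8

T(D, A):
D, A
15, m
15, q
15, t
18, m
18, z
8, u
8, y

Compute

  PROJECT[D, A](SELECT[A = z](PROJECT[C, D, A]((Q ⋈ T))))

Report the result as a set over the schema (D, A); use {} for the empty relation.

Joining Q and T on D yields {(c, 37, w, 18, m), (c, 37, w, 18, z), (d, 36, n, 8, u), (d, 36, n, 8, y), (n, 28, d, 15, m), (n, 28, d, 15, q), (n, 28, d, 15, t), (n, 33, a, 18, m), (n, 33, a, 18, z), (r, 6, r, 15, m), (r, 6, r, 15, q), (r, 6, r, 15, t), (x, 22, u, 15, m), (x, 22, u, 15, q), (x, 22, u, 15, t), (y, 35, t, 8, u), (y, 35, t, 8, y)}.
Projecting to C, D, A: {(c, 18, m), (c, 18, z), (d, 8, u), (d, 8, y), (n, 15, m), (n, 15, q), (n, 15, t), (n, 18, m), (n, 18, z), (r, 15, m), (r, 15, q), (r, 15, t), (x, 15, m), (x, 15, q), (x, 15, t), (y, 8, u), (y, 8, y)}
Selection A = z: {(c, 18, z), (n, 18, z)}
Projecting to D, A (1 duplicate(s) eliminated): {(18, z)}

{(18, z)}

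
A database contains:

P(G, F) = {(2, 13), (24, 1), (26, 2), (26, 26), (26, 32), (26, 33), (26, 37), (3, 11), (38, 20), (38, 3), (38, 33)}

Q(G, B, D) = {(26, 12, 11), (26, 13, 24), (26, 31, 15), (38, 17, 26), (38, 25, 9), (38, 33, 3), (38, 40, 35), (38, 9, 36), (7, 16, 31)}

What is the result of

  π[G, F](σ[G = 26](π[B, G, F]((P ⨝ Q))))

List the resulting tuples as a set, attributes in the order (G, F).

Joining P and Q on G yields {(26, 2, 12, 11), (26, 2, 13, 24), (26, 2, 31, 15), (26, 26, 12, 11), (26, 26, 13, 24), (26, 26, 31, 15), (26, 32, 12, 11), (26, 32, 13, 24), (26, 32, 31, 15), (26, 33, 12, 11), (26, 33, 13, 24), (26, 33, 31, 15), (26, 37, 12, 11), (26, 37, 13, 24), (26, 37, 31, 15), (38, 20, 17, 26), (38, 20, 25, 9), (38, 20, 33, 3), (38, 20, 40, 35), (38, 20, 9, 36), (38, 3, 17, 26), (38, 3, 25, 9), (38, 3, 33, 3), (38, 3, 40, 35), (38, 3, 9, 36), (38, 33, 17, 26), (38, 33, 25, 9), (38, 33, 33, 3), (38, 33, 40, 35), (38, 33, 9, 36)}.
Keep only column(s) B, G, F: {(12, 26, 2), (12, 26, 26), (12, 26, 32), (12, 26, 33), (12, 26, 37), (13, 26, 2), (13, 26, 26), (13, 26, 32), (13, 26, 33), (13, 26, 37), (17, 38, 20), (17, 38, 3), (17, 38, 33), (25, 38, 20), (25, 38, 3), (25, 38, 33), (31, 26, 2), (31, 26, 26), (31, 26, 32), (31, 26, 33), (31, 26, 37), (33, 38, 20), (33, 38, 3), (33, 38, 33), (40, 38, 20), (40, 38, 3), (40, 38, 33), (9, 38, 20), (9, 38, 3), (9, 38, 33)}
Apply σ_{G = 26}; surviving tuples: {(12, 26, 2), (12, 26, 26), (12, 26, 32), (12, 26, 33), (12, 26, 37), (13, 26, 2), (13, 26, 26), (13, 26, 32), (13, 26, 33), (13, 26, 37), (31, 26, 2), (31, 26, 26), (31, 26, 32), (31, 26, 33), (31, 26, 37)}
Keep only column(s) G, F (10 duplicate(s) eliminated): {(26, 2), (26, 26), (26, 32), (26, 33), (26, 37)}

{(26, 2), (26, 26), (26, 32), (26, 33), (26, 37)}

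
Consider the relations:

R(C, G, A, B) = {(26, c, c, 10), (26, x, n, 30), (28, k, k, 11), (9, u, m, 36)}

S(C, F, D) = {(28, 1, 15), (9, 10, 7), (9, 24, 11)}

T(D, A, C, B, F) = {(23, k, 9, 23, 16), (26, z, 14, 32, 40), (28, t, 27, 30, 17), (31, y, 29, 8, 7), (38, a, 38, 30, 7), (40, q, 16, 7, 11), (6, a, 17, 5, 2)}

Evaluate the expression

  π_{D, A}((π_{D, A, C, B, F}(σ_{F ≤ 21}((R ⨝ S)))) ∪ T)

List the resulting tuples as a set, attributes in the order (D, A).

{(15, k), (23, k), (26, z), (28, t), (31, y), (38, a), (40, q), (6, a), (7, m)}

Joining R and S on C yields {(28, k, k, 11, 1, 15), (9, u, m, 36, 10, 7), (9, u, m, 36, 24, 11)}.
Apply σ_{F ≤ 21}; surviving tuples: {(28, k, k, 11, 1, 15), (9, u, m, 36, 10, 7)}
Keep only column(s) D, A, C, B, F: {(15, k, 28, 11, 1), (7, m, 9, 36, 10)}
Taking the union: {(15, k, 28, 11, 1), (23, k, 9, 23, 16), (26, z, 14, 32, 40), (28, t, 27, 30, 17), (31, y, 29, 8, 7), (38, a, 38, 30, 7), (40, q, 16, 7, 11), (6, a, 17, 5, 2), (7, m, 9, 36, 10)}
Keep only column(s) D, A: {(15, k), (23, k), (26, z), (28, t), (31, y), (38, a), (40, q), (6, a), (7, m)}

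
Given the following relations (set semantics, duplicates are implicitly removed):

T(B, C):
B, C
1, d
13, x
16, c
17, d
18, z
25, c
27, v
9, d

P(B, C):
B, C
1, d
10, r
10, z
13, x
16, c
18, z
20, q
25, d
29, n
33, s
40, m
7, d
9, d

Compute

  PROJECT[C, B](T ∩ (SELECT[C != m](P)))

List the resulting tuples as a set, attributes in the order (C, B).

{(c, 16), (d, 1), (d, 9), (x, 13), (z, 18)}

Selection C != m: {(1, d), (10, r), (10, z), (13, x), (16, c), (18, z), (20, q), (25, d), (29, n), (33, s), (7, d), (9, d)}
Intersection: {(1, d), (13, x), (16, c), (17, d), (18, z), (25, c), (27, v), (9, d)} with {(1, d), (10, r), (10, z), (13, x), (16, c), (18, z), (20, q), (25, d), (29, n), (33, s), (7, d), (9, d)} → {(1, d), (13, x), (16, c), (18, z), (9, d)}
Keep only column(s) C, B: {(c, 16), (d, 1), (d, 9), (x, 13), (z, 18)}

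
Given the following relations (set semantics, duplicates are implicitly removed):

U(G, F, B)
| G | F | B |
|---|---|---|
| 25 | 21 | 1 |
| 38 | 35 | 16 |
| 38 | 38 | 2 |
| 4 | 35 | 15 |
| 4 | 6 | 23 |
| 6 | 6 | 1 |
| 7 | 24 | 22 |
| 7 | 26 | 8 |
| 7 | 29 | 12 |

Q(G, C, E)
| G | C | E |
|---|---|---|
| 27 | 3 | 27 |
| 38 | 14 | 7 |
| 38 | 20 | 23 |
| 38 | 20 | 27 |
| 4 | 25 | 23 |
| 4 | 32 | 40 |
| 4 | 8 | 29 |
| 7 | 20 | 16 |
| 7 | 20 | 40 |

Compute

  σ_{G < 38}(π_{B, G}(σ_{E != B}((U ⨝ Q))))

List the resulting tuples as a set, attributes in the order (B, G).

{(12, 7), (15, 4), (22, 7), (23, 4), (8, 7)}

Joining U and Q on G yields {(38, 35, 16, 14, 7), (38, 35, 16, 20, 23), (38, 35, 16, 20, 27), (38, 38, 2, 14, 7), (38, 38, 2, 20, 23), (38, 38, 2, 20, 27), (4, 35, 15, 25, 23), (4, 35, 15, 32, 40), (4, 35, 15, 8, 29), (4, 6, 23, 25, 23), (4, 6, 23, 32, 40), (4, 6, 23, 8, 29), (7, 24, 22, 20, 16), (7, 24, 22, 20, 40), (7, 26, 8, 20, 16), (7, 26, 8, 20, 40), (7, 29, 12, 20, 16), (7, 29, 12, 20, 40)}.
Apply σ_{E != B}; surviving tuples: {(38, 35, 16, 14, 7), (38, 35, 16, 20, 23), (38, 35, 16, 20, 27), (38, 38, 2, 14, 7), (38, 38, 2, 20, 23), (38, 38, 2, 20, 27), (4, 35, 15, 25, 23), (4, 35, 15, 32, 40), (4, 35, 15, 8, 29), (4, 6, 23, 32, 40), (4, 6, 23, 8, 29), (7, 24, 22, 20, 16), (7, 24, 22, 20, 40), (7, 26, 8, 20, 16), (7, 26, 8, 20, 40), (7, 29, 12, 20, 16), (7, 29, 12, 20, 40)}
Projecting to B, G (10 duplicate(s) eliminated): {(12, 7), (15, 4), (16, 38), (2, 38), (22, 7), (23, 4), (8, 7)}
Apply σ_{G < 38}; surviving tuples: {(12, 7), (15, 4), (22, 7), (23, 4), (8, 7)}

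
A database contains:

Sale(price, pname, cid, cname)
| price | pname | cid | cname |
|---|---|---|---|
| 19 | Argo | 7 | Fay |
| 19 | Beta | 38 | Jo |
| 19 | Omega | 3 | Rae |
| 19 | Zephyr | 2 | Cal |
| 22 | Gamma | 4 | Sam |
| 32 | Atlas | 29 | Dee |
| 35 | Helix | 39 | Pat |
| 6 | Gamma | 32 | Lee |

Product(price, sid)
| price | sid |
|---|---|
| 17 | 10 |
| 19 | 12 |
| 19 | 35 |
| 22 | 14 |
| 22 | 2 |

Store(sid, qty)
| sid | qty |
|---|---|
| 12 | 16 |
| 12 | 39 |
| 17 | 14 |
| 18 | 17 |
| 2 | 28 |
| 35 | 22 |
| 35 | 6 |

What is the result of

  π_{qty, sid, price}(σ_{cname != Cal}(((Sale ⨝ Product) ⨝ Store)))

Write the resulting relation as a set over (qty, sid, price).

Natural join on price: {(19, Argo, 7, Fay, 12), (19, Argo, 7, Fay, 35), (19, Beta, 38, Jo, 12), (19, Beta, 38, Jo, 35), (19, Omega, 3, Rae, 12), (19, Omega, 3, Rae, 35), (19, Zephyr, 2, Cal, 12), (19, Zephyr, 2, Cal, 35), (22, Gamma, 4, Sam, 14), (22, Gamma, 4, Sam, 2)}
Natural join on sid: {(19, Argo, 7, Fay, 12, 16), (19, Argo, 7, Fay, 12, 39), (19, Argo, 7, Fay, 35, 22), (19, Argo, 7, Fay, 35, 6), (19, Beta, 38, Jo, 12, 16), (19, Beta, 38, Jo, 12, 39), (19, Beta, 38, Jo, 35, 22), (19, Beta, 38, Jo, 35, 6), (19, Omega, 3, Rae, 12, 16), (19, Omega, 3, Rae, 12, 39), (19, Omega, 3, Rae, 35, 22), (19, Omega, 3, Rae, 35, 6), (19, Zephyr, 2, Cal, 12, 16), (19, Zephyr, 2, Cal, 12, 39), (19, Zephyr, 2, Cal, 35, 22), (19, Zephyr, 2, Cal, 35, 6), (22, Gamma, 4, Sam, 2, 28)}
Selection cname != Cal: {(19, Argo, 7, Fay, 12, 16), (19, Argo, 7, Fay, 12, 39), (19, Argo, 7, Fay, 35, 22), (19, Argo, 7, Fay, 35, 6), (19, Beta, 38, Jo, 12, 16), (19, Beta, 38, Jo, 12, 39), (19, Beta, 38, Jo, 35, 22), (19, Beta, 38, Jo, 35, 6), (19, Omega, 3, Rae, 12, 16), (19, Omega, 3, Rae, 12, 39), (19, Omega, 3, Rae, 35, 22), (19, Omega, 3, Rae, 35, 6), (22, Gamma, 4, Sam, 2, 28)}
π[qty, sid, price]: project onto (qty, sid, price) (8 duplicate(s) eliminated) → {(16, 12, 19), (22, 35, 19), (28, 2, 22), (39, 12, 19), (6, 35, 19)}

{(16, 12, 19), (22, 35, 19), (28, 2, 22), (39, 12, 19), (6, 35, 19)}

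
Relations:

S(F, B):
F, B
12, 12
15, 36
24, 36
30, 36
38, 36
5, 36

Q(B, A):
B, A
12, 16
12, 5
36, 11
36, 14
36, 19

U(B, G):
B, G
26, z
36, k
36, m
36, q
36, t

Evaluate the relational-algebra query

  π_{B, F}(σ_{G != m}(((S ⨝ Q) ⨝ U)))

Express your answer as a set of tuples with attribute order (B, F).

Joining S and Q on B yields {(12, 12, 16), (12, 12, 5), (15, 36, 11), (15, 36, 14), (15, 36, 19), (24, 36, 11), (24, 36, 14), (24, 36, 19), (30, 36, 11), (30, 36, 14), (30, 36, 19), (38, 36, 11), (38, 36, 14), (38, 36, 19), (5, 36, 11), (5, 36, 14), (5, 36, 19)}.
Joining (S ⨝ Q) and U on B yields {(15, 36, 11, k), (15, 36, 11, m), (15, 36, 11, q), (15, 36, 11, t), (15, 36, 14, k), (15, 36, 14, m), (15, 36, 14, q), (15, 36, 14, t), (15, 36, 19, k), (15, 36, 19, m), (15, 36, 19, q), (15, 36, 19, t), (24, 36, 11, k), (24, 36, 11, m), (24, 36, 11, q), (24, 36, 11, t), (24, 36, 14, k), (24, 36, 14, m), (24, 36, 14, q), (24, 36, 14, t), (24, 36, 19, k), (24, 36, 19, m), (24, 36, 19, q), (24, 36, 19, t), (30, 36, 11, k), (30, 36, 11, m), (30, 36, 11, q), (30, 36, 11, t), (30, 36, 14, k), (30, 36, 14, m), (30, 36, 14, q), (30, 36, 14, t), (30, 36, 19, k), (30, 36, 19, m), (30, 36, 19, q), (30, 36, 19, t), (38, 36, 11, k), (38, 36, 11, m), (38, 36, 11, q), (38, 36, 11, t), (38, 36, 14, k), (38, 36, 14, m), (38, 36, 14, q), (38, 36, 14, t), (38, 36, 19, k), (38, 36, 19, m), (38, 36, 19, q), (38, 36, 19, t), (5, 36, 11, k), (5, 36, 11, m), (5, 36, 11, q), (5, 36, 11, t), (5, 36, 14, k), (5, 36, 14, m), (5, 36, 14, q), (5, 36, 14, t), (5, 36, 19, k), (5, 36, 19, m), (5, 36, 19, q), (5, 36, 19, t)}.
σ[G != m]: keep tuples satisfying G != m → {(15, 36, 11, k), (15, 36, 11, q), (15, 36, 11, t), (15, 36, 14, k), (15, 36, 14, q), (15, 36, 14, t), (15, 36, 19, k), (15, 36, 19, q), (15, 36, 19, t), (24, 36, 11, k), (24, 36, 11, q), (24, 36, 11, t), (24, 36, 14, k), (24, 36, 14, q), (24, 36, 14, t), (24, 36, 19, k), (24, 36, 19, q), (24, 36, 19, t), (30, 36, 11, k), (30, 36, 11, q), (30, 36, 11, t), (30, 36, 14, k), (30, 36, 14, q), (30, 36, 14, t), (30, 36, 19, k), (30, 36, 19, q), (30, 36, 19, t), (38, 36, 11, k), (38, 36, 11, q), (38, 36, 11, t), (38, 36, 14, k), (38, 36, 14, q), (38, 36, 14, t), (38, 36, 19, k), (38, 36, 19, q), (38, 36, 19, t), (5, 36, 11, k), (5, 36, 11, q), (5, 36, 11, t), (5, 36, 14, k), (5, 36, 14, q), (5, 36, 14, t), (5, 36, 19, k), (5, 36, 19, q), (5, 36, 19, t)}
Keep only column(s) B, F (40 duplicate(s) eliminated): {(36, 15), (36, 24), (36, 30), (36, 38), (36, 5)}

{(36, 15), (36, 24), (36, 30), (36, 38), (36, 5)}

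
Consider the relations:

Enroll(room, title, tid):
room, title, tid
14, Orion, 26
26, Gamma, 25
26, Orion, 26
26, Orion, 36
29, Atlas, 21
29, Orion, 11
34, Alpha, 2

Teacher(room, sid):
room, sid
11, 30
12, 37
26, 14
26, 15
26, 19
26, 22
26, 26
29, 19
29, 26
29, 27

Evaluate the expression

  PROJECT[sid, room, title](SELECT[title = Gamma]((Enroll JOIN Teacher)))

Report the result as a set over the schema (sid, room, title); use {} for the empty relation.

{(14, 26, Gamma), (15, 26, Gamma), (19, 26, Gamma), (22, 26, Gamma), (26, 26, Gamma)}

Natural join on room: {(26, Gamma, 25, 14), (26, Gamma, 25, 15), (26, Gamma, 25, 19), (26, Gamma, 25, 22), (26, Gamma, 25, 26), (26, Orion, 26, 14), (26, Orion, 26, 15), (26, Orion, 26, 19), (26, Orion, 26, 22), (26, Orion, 26, 26), (26, Orion, 36, 14), (26, Orion, 36, 15), (26, Orion, 36, 19), (26, Orion, 36, 22), (26, Orion, 36, 26), (29, Atlas, 21, 19), (29, Atlas, 21, 26), (29, Atlas, 21, 27), (29, Orion, 11, 19), (29, Orion, 11, 26), (29, Orion, 11, 27)}
Filtering on title = Gamma leaves {(26, Gamma, 25, 14), (26, Gamma, 25, 15), (26, Gamma, 25, 19), (26, Gamma, 25, 22), (26, Gamma, 25, 26)}.
Keep only column(s) sid, room, title: {(14, 26, Gamma), (15, 26, Gamma), (19, 26, Gamma), (22, 26, Gamma), (26, 26, Gamma)}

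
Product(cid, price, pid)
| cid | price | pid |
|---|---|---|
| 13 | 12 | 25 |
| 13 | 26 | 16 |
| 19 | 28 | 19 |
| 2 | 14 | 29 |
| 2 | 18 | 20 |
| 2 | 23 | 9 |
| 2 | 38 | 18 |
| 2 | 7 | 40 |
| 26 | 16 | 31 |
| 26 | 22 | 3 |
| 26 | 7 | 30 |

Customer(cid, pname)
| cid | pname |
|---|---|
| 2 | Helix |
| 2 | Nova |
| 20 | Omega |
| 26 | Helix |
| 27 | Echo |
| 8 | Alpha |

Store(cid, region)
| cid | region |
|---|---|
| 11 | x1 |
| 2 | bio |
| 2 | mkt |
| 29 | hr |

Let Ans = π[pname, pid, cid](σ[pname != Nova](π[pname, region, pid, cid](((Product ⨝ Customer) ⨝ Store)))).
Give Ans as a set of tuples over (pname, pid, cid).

Natural join on cid: {(2, 14, 29, Helix), (2, 14, 29, Nova), (2, 18, 20, Helix), (2, 18, 20, Nova), (2, 23, 9, Helix), (2, 23, 9, Nova), (2, 38, 18, Helix), (2, 38, 18, Nova), (2, 7, 40, Helix), (2, 7, 40, Nova), (26, 16, 31, Helix), (26, 22, 3, Helix), (26, 7, 30, Helix)}
Natural join on cid: {(2, 14, 29, Helix, bio), (2, 14, 29, Helix, mkt), (2, 14, 29, Nova, bio), (2, 14, 29, Nova, mkt), (2, 18, 20, Helix, bio), (2, 18, 20, Helix, mkt), (2, 18, 20, Nova, bio), (2, 18, 20, Nova, mkt), (2, 23, 9, Helix, bio), (2, 23, 9, Helix, mkt), (2, 23, 9, Nova, bio), (2, 23, 9, Nova, mkt), (2, 38, 18, Helix, bio), (2, 38, 18, Helix, mkt), (2, 38, 18, Nova, bio), (2, 38, 18, Nova, mkt), (2, 7, 40, Helix, bio), (2, 7, 40, Helix, mkt), (2, 7, 40, Nova, bio), (2, 7, 40, Nova, mkt)}
π[pname, region, pid, cid]: project onto (pname, region, pid, cid) → {(Helix, bio, 18, 2), (Helix, bio, 20, 2), (Helix, bio, 29, 2), (Helix, bio, 40, 2), (Helix, bio, 9, 2), (Helix, mkt, 18, 2), (Helix, mkt, 20, 2), (Helix, mkt, 29, 2), (Helix, mkt, 40, 2), (Helix, mkt, 9, 2), (Nova, bio, 18, 2), (Nova, bio, 20, 2), (Nova, bio, 29, 2), (Nova, bio, 40, 2), (Nova, bio, 9, 2), (Nova, mkt, 18, 2), (Nova, mkt, 20, 2), (Nova, mkt, 29, 2), (Nova, mkt, 40, 2), (Nova, mkt, 9, 2)}
Selection pname != Nova: {(Helix, bio, 18, 2), (Helix, bio, 20, 2), (Helix, bio, 29, 2), (Helix, bio, 40, 2), (Helix, bio, 9, 2), (Helix, mkt, 18, 2), (Helix, mkt, 20, 2), (Helix, mkt, 29, 2), (Helix, mkt, 40, 2), (Helix, mkt, 9, 2)}
π[pname, pid, cid]: project onto (pname, pid, cid) (5 duplicate(s) eliminated) → {(Helix, 18, 2), (Helix, 20, 2), (Helix, 29, 2), (Helix, 40, 2), (Helix, 9, 2)}

{(Helix, 18, 2), (Helix, 20, 2), (Helix, 29, 2), (Helix, 40, 2), (Helix, 9, 2)}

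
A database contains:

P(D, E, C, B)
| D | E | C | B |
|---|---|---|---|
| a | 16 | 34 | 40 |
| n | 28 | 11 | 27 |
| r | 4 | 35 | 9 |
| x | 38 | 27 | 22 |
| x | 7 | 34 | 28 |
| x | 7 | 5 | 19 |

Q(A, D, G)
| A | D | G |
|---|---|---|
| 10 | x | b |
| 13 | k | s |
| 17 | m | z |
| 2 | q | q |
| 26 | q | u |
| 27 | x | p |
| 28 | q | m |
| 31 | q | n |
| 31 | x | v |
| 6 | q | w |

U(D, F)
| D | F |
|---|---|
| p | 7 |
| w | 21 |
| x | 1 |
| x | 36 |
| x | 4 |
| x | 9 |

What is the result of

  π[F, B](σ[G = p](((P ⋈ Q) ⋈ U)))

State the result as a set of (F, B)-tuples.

Joining P and Q on D yields {(x, 38, 27, 22, 10, b), (x, 38, 27, 22, 27, p), (x, 38, 27, 22, 31, v), (x, 7, 34, 28, 10, b), (x, 7, 34, 28, 27, p), (x, 7, 34, 28, 31, v), (x, 7, 5, 19, 10, b), (x, 7, 5, 19, 27, p), (x, 7, 5, 19, 31, v)}.
Joining (P ⋈ Q) and U on D yields {(x, 38, 27, 22, 10, b, 1), (x, 38, 27, 22, 10, b, 36), (x, 38, 27, 22, 10, b, 4), (x, 38, 27, 22, 10, b, 9), (x, 38, 27, 22, 27, p, 1), (x, 38, 27, 22, 27, p, 36), (x, 38, 27, 22, 27, p, 4), (x, 38, 27, 22, 27, p, 9), (x, 38, 27, 22, 31, v, 1), (x, 38, 27, 22, 31, v, 36), (x, 38, 27, 22, 31, v, 4), (x, 38, 27, 22, 31, v, 9), (x, 7, 34, 28, 10, b, 1), (x, 7, 34, 28, 10, b, 36), (x, 7, 34, 28, 10, b, 4), (x, 7, 34, 28, 10, b, 9), (x, 7, 34, 28, 27, p, 1), (x, 7, 34, 28, 27, p, 36), (x, 7, 34, 28, 27, p, 4), (x, 7, 34, 28, 27, p, 9), (x, 7, 34, 28, 31, v, 1), (x, 7, 34, 28, 31, v, 36), (x, 7, 34, 28, 31, v, 4), (x, 7, 34, 28, 31, v, 9), (x, 7, 5, 19, 10, b, 1), (x, 7, 5, 19, 10, b, 36), (x, 7, 5, 19, 10, b, 4), (x, 7, 5, 19, 10, b, 9), (x, 7, 5, 19, 27, p, 1), (x, 7, 5, 19, 27, p, 36), (x, 7, 5, 19, 27, p, 4), (x, 7, 5, 19, 27, p, 9), (x, 7, 5, 19, 31, v, 1), (x, 7, 5, 19, 31, v, 36), (x, 7, 5, 19, 31, v, 4), (x, 7, 5, 19, 31, v, 9)}.
Apply σ_{G = p}; surviving tuples: {(x, 38, 27, 22, 27, p, 1), (x, 38, 27, 22, 27, p, 36), (x, 38, 27, 22, 27, p, 4), (x, 38, 27, 22, 27, p, 9), (x, 7, 34, 28, 27, p, 1), (x, 7, 34, 28, 27, p, 36), (x, 7, 34, 28, 27, p, 4), (x, 7, 34, 28, 27, p, 9), (x, 7, 5, 19, 27, p, 1), (x, 7, 5, 19, 27, p, 36), (x, 7, 5, 19, 27, p, 4), (x, 7, 5, 19, 27, p, 9)}
Keep only column(s) F, B: {(1, 19), (1, 22), (1, 28), (36, 19), (36, 22), (36, 28), (4, 19), (4, 22), (4, 28), (9, 19), (9, 22), (9, 28)}

{(1, 19), (1, 22), (1, 28), (36, 19), (36, 22), (36, 28), (4, 19), (4, 22), (4, 28), (9, 19), (9, 22), (9, 28)}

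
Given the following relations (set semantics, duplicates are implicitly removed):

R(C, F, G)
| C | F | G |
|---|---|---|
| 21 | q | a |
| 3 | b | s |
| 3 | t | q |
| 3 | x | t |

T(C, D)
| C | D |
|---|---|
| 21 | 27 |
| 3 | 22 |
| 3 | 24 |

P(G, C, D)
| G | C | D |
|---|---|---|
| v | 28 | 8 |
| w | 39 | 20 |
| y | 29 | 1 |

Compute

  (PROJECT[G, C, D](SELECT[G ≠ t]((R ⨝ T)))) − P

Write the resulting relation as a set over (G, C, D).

R ⋈ T (natural join on C): {(21, q, a, 27), (3, b, s, 22), (3, b, s, 24), (3, t, q, 22), (3, t, q, 24), (3, x, t, 22), (3, x, t, 24)}
σ[G ≠ t]: keep tuples satisfying G ≠ t → {(21, q, a, 27), (3, b, s, 22), (3, b, s, 24), (3, t, q, 22), (3, t, q, 24)}
π[G, C, D]: project onto (G, C, D) → {(a, 21, 27), (q, 3, 22), (q, 3, 24), (s, 3, 22), (s, 3, 24)}
Set difference of the two operands is {(a, 21, 27), (q, 3, 22), (q, 3, 24), (s, 3, 22), (s, 3, 24)}.

{(a, 21, 27), (q, 3, 22), (q, 3, 24), (s, 3, 22), (s, 3, 24)}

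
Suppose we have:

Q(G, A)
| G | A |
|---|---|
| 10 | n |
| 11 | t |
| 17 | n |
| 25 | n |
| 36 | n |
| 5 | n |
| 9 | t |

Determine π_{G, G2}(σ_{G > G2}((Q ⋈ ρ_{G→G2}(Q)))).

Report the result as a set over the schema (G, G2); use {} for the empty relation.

{(10, 5), (11, 9), (17, 10), (17, 5), (25, 10), (25, 17), (25, 5), (36, 10), (36, 17), (36, 25), (36, 5)}

ρ[G→G2]: schema becomes (G2, A); tuples unchanged.
Joining Q and ρ_{G→G2}(Q) on A yields {(10, n, 10), (10, n, 17), (10, n, 25), (10, n, 36), (10, n, 5), (11, t, 11), (11, t, 9), (17, n, 10), (17, n, 17), (17, n, 25), (17, n, 36), (17, n, 5), (25, n, 10), (25, n, 17), (25, n, 25), (25, n, 36), (25, n, 5), (36, n, 10), (36, n, 17), (36, n, 25), (36, n, 36), (36, n, 5), (5, n, 10), (5, n, 17), (5, n, 25), (5, n, 36), (5, n, 5), (9, t, 11), (9, t, 9)}.
Apply σ_{G > G2}; surviving tuples: {(10, n, 5), (11, t, 9), (17, n, 10), (17, n, 5), (25, n, 10), (25, n, 17), (25, n, 5), (36, n, 10), (36, n, 17), (36, n, 25), (36, n, 5)}
Projecting to G, G2: {(10, 5), (11, 9), (17, 10), (17, 5), (25, 10), (25, 17), (25, 5), (36, 10), (36, 17), (36, 25), (36, 5)}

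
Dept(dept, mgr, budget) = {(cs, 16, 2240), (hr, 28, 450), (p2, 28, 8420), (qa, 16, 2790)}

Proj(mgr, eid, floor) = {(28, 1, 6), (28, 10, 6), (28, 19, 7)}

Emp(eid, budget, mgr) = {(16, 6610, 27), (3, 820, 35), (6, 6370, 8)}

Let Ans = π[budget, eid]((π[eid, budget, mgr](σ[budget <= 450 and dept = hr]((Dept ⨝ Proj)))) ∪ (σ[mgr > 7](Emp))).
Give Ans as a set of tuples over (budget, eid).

Natural join on mgr: {(hr, 28, 450, 1, 6), (hr, 28, 450, 10, 6), (hr, 28, 450, 19, 7), (p2, 28, 8420, 1, 6), (p2, 28, 8420, 10, 6), (p2, 28, 8420, 19, 7)}
Selection budget <= 450 and dept = hr: {(hr, 28, 450, 1, 6), (hr, 28, 450, 10, 6), (hr, 28, 450, 19, 7)}
Projecting to eid, budget, mgr: {(1, 450, 28), (10, 450, 28), (19, 450, 28)}
Selection mgr > 7: {(16, 6610, 27), (3, 820, 35), (6, 6370, 8)}
Taking the union: {(1, 450, 28), (10, 450, 28), (16, 6610, 27), (19, 450, 28), (3, 820, 35), (6, 6370, 8)}
Projecting to budget, eid: {(450, 1), (450, 10), (450, 19), (6370, 6), (6610, 16), (820, 3)}

{(450, 1), (450, 10), (450, 19), (6370, 6), (6610, 16), (820, 3)}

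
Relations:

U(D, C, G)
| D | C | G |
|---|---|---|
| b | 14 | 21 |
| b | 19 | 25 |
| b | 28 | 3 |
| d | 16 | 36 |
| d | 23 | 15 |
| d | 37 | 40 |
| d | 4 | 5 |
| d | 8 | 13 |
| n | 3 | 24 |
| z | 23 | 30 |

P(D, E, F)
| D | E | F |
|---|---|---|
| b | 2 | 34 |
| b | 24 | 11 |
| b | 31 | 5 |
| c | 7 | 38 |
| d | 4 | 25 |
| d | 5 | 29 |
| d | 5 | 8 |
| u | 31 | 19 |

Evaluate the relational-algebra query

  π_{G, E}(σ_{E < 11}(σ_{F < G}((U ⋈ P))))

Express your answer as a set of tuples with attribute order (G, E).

{(13, 5), (15, 5), (36, 4), (36, 5), (40, 4), (40, 5)}

U ⋈ P (natural join on D): {(b, 14, 21, 2, 34), (b, 14, 21, 24, 11), (b, 14, 21, 31, 5), (b, 19, 25, 2, 34), (b, 19, 25, 24, 11), (b, 19, 25, 31, 5), (b, 28, 3, 2, 34), (b, 28, 3, 24, 11), (b, 28, 3, 31, 5), (d, 16, 36, 4, 25), (d, 16, 36, 5, 29), (d, 16, 36, 5, 8), (d, 23, 15, 4, 25), (d, 23, 15, 5, 29), (d, 23, 15, 5, 8), (d, 37, 40, 4, 25), (d, 37, 40, 5, 29), (d, 37, 40, 5, 8), (d, 4, 5, 4, 25), (d, 4, 5, 5, 29), (d, 4, 5, 5, 8), (d, 8, 13, 4, 25), (d, 8, 13, 5, 29), (d, 8, 13, 5, 8)}
Selection F < G: {(b, 14, 21, 24, 11), (b, 14, 21, 31, 5), (b, 19, 25, 24, 11), (b, 19, 25, 31, 5), (d, 16, 36, 4, 25), (d, 16, 36, 5, 29), (d, 16, 36, 5, 8), (d, 23, 15, 5, 8), (d, 37, 40, 4, 25), (d, 37, 40, 5, 29), (d, 37, 40, 5, 8), (d, 8, 13, 5, 8)}
Selection E < 11: {(d, 16, 36, 4, 25), (d, 16, 36, 5, 29), (d, 16, 36, 5, 8), (d, 23, 15, 5, 8), (d, 37, 40, 4, 25), (d, 37, 40, 5, 29), (d, 37, 40, 5, 8), (d, 8, 13, 5, 8)}
π[G, E]: project onto (G, E) (2 duplicate(s) eliminated) → {(13, 5), (15, 5), (36, 4), (36, 5), (40, 4), (40, 5)}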